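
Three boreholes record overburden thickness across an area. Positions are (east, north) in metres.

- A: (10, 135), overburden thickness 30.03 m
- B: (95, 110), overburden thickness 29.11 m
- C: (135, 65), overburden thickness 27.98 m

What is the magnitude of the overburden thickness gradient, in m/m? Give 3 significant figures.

0.0215 m/m

With d = a·x + b·y + c and A as origin, the differences give:
  85·a + (-25)·b = -0.92
  125·a + (-70)·b = -2.05
Eliminate b (×(-70) and ×(-25), subtract): -2825·a = 13.150 → a = ∂d/∂x = -0.004655
Back-substitute: b = ∂d/∂y = +0.02097.
|∇f| = √(-0.004655² + 0.02097²) = 0.02148 m/m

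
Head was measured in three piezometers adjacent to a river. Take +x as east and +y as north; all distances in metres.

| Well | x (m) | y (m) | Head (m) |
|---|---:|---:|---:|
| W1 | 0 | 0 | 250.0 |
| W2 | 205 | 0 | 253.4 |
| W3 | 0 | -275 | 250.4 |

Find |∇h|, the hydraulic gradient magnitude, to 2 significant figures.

0.017

∂h/∂x = (253.4 − 250.0) / (205 − 0) = +0.01659
∂h/∂y = (250.4 − 250.0) / (-275 − 0) = -0.001455
|∇h| = √(0.01659² + -0.001455²) = 0.01665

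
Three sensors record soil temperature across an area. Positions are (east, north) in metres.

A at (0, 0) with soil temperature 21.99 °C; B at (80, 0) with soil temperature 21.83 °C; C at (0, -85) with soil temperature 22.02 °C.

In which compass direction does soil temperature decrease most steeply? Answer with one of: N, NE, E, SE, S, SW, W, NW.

E

∂T/∂x = (21.83 − 21.99) / (80 − 0) = -0.002000
∂T/∂y = (22.02 − 21.99) / (-85 − 0) = -0.0003529
Steepest decrease is along −∇f = (+0.002000 E, +0.0003529 N) → east.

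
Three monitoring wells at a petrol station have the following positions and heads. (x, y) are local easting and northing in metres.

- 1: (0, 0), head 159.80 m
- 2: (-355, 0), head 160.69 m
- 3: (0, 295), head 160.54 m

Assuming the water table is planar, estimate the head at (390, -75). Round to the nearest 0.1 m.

∂h/∂x = (160.69 − 159.80) / (-355 − 0) = -0.002507
∂h/∂y = (160.54 − 159.80) / (295 − 0) = +0.002508
h(390, -75) = 159.80 + (-0.002507)·(390) + (+0.002508)·(-75) = 159.80 -0.978 -0.188 = 158.634 m.

158.6 m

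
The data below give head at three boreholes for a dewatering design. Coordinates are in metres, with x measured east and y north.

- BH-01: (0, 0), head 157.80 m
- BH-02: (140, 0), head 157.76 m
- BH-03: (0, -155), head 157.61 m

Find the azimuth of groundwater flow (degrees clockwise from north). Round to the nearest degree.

167°

∂h/∂x = (157.76 − 157.80) / (140 − 0) = -0.0002857
∂h/∂y = (157.61 − 157.80) / (-155 − 0) = +0.001226
Flow direction (−∇h) has components (+0.0002857 E, -0.001226 N).
Azimuth = atan2(E, N) = atan2(+0.0002857, -0.001226) = 166.9° ≈ 167°.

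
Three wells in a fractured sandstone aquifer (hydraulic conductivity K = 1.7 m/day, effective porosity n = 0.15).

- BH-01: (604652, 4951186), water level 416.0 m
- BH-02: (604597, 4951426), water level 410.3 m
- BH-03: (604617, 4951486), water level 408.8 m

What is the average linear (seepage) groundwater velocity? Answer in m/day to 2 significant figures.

0.28 m/day

Taking BH-01 as reference: BH-02−BH-01 = (-55, 240, -5.7); BH-03−BH-01 = (-35, 300, -7.2).
Determinant of the coordinate differences = (-55)·300 − (-35)·240 = -8100.
∂h/∂x = [(-5.7)·300 − (-7.2)·240] / -8100 = -0.002222
∂h/∂y = [(-55)·(-7.2) − (-35)·(-5.7)] / -8100 = -0.02426
|∇h| = √(-0.002222² + -0.02426²) = 0.02436
Seepage velocity v = K·i/n = 1.7 × 0.02436 / 0.15 = 0.2761 m/day.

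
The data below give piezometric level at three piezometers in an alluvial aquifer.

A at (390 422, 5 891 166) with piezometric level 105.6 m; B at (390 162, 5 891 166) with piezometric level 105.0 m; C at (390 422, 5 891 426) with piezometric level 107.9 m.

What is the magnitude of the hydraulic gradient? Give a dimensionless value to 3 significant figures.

∂h/∂x = (105.0 − 105.6) / (390162 − 390422) = +0.002308
∂h/∂y = (107.9 − 105.6) / (5891426 − 5891166) = +0.008846
|∇h| = √(0.002308² + 0.008846²) = 0.009142

0.00914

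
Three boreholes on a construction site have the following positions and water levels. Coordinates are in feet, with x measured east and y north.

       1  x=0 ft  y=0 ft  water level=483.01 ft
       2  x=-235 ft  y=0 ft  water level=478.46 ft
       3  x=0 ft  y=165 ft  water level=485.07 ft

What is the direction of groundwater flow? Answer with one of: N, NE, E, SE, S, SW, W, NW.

∂h/∂x = (478.46 − 483.01) / (-235 − 0) = +0.01936
∂h/∂y = (485.07 − 483.01) / (165 − 0) = +0.01248
Flow = −∇h = (-0.01936 east, -0.01248 north), which points southwest.

SW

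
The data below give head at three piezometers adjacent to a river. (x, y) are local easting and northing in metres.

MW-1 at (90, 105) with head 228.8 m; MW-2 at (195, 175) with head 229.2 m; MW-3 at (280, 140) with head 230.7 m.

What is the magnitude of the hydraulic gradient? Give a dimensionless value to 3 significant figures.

0.0178

With h = a·x + b·y + c and MW-1 as origin, the differences give:
  105·a + 70·b = +0.4
  190·a + 35·b = +1.9
Eliminate b (×35 and ×70, subtract): -9625·a = -119.00 → a = ∂h/∂x = +0.01236
Back-substitute: b = ∂h/∂y = -0.01283.
|∇h| = √(0.01236² + -0.01283²) = 0.01782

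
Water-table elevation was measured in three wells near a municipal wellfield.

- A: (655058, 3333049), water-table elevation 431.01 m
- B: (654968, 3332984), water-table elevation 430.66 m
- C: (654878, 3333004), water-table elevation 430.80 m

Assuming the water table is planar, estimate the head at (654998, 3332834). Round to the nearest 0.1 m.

Taking A as reference: B−A = (-90, -65, -0.35); C−A = (-180, -45, -0.21).
Solve a·Δx + b·Δy = Δh: det = (-90)·(-45) − (-180)·(-65) = -7650.
∂h/∂x = [(-0.35)·(-45) − (-0.21)·(-65)] / -7650 = -0.0002745
∂h/∂y = [(-90)·(-0.21) − (-180)·(-0.35)] / -7650 = +0.005765
h(654998, 3332834) = 431.01 + (-0.0002745)·(-60) + (+0.005765)·(-215) = 431.01 +0.016 -1.239 = 429.787 m.

429.8 m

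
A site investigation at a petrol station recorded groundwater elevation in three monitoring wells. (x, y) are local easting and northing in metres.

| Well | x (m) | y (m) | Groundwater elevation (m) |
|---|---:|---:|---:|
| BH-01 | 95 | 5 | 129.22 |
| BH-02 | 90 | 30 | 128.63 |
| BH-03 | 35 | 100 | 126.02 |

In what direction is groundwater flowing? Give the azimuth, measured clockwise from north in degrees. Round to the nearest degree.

309°

Differences from BH-01: to BH-02 (Δx, Δy, Δh) = (-5, 25, -0.59); to BH-03 = (-60, 95, -3.20).
Determinant of the coordinate differences = (-5)·95 − (-60)·25 = 1025.
∂h/∂x = [(-0.59)·95 − (-3.20)·25] / 1025 = +0.02337
∂h/∂y = [(-5)·(-3.20) − (-60)·(-0.59)] / 1025 = -0.01893
Flow direction (−∇h) has components (-0.02337 E, +0.01893 N).
Azimuth = atan2(E, N) = atan2(-0.02337, +0.01893) = 309.0° ≈ 309°.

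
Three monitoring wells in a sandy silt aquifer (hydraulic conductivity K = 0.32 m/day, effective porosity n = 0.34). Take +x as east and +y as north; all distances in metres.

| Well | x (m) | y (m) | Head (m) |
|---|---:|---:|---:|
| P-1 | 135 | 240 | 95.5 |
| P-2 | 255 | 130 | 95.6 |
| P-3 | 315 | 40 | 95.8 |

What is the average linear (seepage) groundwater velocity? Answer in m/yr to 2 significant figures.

1.8 m/yr

Differences from P-1: to P-2 (Δx, Δy, Δh) = (120, -110, +0.1); to P-3 = (180, -200, +0.3).
Determinant of the coordinate differences = 120·(-200) − 180·(-110) = -4200.
∂h/∂x = [(+0.1)·(-200) − (+0.3)·(-110)] / -4200 = -0.003095
∂h/∂y = [120·(+0.3) − 180·(+0.1)] / -4200 = -0.004286
|∇h| = √(-0.003095² + -0.004286²) = 0.005287
Seepage velocity v = K·i/n = 0.32 × 0.005287 / 0.34 = 0.004976 m/day = 1.817 m/yr.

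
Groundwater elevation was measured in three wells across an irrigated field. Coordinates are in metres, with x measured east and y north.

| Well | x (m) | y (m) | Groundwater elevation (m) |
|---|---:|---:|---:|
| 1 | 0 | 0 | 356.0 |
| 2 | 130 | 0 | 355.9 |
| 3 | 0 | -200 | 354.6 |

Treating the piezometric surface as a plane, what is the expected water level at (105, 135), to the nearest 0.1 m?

∂h/∂x = (355.9 − 356.0) / (130 − 0) = -0.0007692
∂h/∂y = (354.6 − 356.0) / (-200 − 0) = +0.007000
h(105, 135) = 356.0 + (-0.0007692)·(105) + (+0.007000)·(135) = 356.0 -0.081 +0.945 = 356.864 m.

356.9 m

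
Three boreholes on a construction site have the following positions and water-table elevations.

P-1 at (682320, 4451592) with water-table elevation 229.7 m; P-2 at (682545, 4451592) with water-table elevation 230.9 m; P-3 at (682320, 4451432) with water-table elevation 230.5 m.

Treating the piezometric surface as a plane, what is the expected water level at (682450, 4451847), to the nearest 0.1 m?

∂h/∂x = (230.9 − 229.7) / (682545 − 682320) = +0.005333
∂h/∂y = (230.5 − 229.7) / (4451432 − 4451592) = -0.005000
h(682450, 4451847) = 229.7 + (+0.005333)·(130) + (-0.005000)·(255) = 229.7 +0.693 -1.275 = 229.118 m.

229.1 m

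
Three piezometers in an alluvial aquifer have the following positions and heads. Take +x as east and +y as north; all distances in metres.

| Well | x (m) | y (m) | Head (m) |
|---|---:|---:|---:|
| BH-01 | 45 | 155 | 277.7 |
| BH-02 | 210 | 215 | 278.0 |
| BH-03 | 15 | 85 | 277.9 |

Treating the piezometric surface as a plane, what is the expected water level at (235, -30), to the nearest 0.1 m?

279.1 m

Differences from BH-01: to BH-02 (Δx, Δy, Δh) = (165, 60, +0.3); to BH-03 = (-30, -70, +0.2).
Solve a·Δx + b·Δy = Δh: det = 165·(-70) − (-30)·60 = -9750.
∂h/∂x = [(+0.3)·(-70) − (+0.2)·60] / -9750 = +0.003385
∂h/∂y = [165·(+0.2) − (-30)·(+0.3)] / -9750 = -0.004308
h(235, -30) = 277.7 + (+0.003385)·(190) + (-0.004308)·(-185) = 277.7 +0.643 +0.797 = 279.140 m.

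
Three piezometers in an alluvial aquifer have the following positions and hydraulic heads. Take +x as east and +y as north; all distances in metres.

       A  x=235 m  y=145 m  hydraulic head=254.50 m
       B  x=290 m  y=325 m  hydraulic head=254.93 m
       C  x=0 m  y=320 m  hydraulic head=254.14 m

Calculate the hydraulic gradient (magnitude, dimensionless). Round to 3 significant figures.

0.00312

Differences from A: to B (Δx, Δy, Δh) = (55, 180, +0.43); to C = (-235, 175, -0.36).
Solve a·Δx + b·Δy = Δh: det = 55·175 − (-235)·180 = 51925.
∂h/∂x = [(+0.43)·175 − (-0.36)·180] / 51925 = +0.002697
∂h/∂y = [55·(-0.36) − (-235)·(+0.43)] / 51925 = +0.001565
|∇h| = √(0.002697² + 0.001565²) = 0.003118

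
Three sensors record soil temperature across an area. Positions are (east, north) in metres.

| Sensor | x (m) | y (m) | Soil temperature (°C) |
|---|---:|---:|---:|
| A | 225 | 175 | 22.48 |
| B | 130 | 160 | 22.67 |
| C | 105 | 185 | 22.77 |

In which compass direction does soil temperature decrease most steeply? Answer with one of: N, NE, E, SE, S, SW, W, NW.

With T = a·x + b·y + c and A as origin, the differences give:
  (-95)·a + (-15)·b = +0.19
  (-120)·a + 10·b = +0.29
Eliminate b (×10 and ×(-15), subtract): -2750·a = 6.250 → a = ∂T/∂x = -0.002273
Back-substitute: b = ∂T/∂y = +0.001727.
Steepest decrease is along −∇f = (+0.002273 E, -0.001727 N) → southeast.

SE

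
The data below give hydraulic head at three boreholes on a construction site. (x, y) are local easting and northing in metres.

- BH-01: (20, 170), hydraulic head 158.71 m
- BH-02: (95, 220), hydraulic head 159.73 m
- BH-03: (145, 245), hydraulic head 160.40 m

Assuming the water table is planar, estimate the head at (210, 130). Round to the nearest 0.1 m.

Taking BH-01 as reference: BH-02−BH-01 = (75, 50, +1.02); BH-03−BH-01 = (125, 75, +1.69).
Determinant of the coordinate differences = 75·75 − 125·50 = -625.
∂h/∂x = [(+1.02)·75 − (+1.69)·50] / -625 = +0.01280
∂h/∂y = [75·(+1.69) − 125·(+1.02)] / -625 = +0.001200
h(210, 130) = 158.71 + (+0.01280)·(190) + (+0.001200)·(-40) = 158.71 +2.432 -0.048 = 161.094 m.

161.1 m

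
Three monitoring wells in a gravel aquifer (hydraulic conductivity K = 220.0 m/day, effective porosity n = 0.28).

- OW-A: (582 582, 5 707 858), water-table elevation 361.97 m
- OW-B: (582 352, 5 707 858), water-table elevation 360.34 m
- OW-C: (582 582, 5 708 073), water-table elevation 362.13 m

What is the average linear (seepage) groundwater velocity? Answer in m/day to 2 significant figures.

∂h/∂x = (360.34 − 361.97) / (582352 − 582582) = +0.007087
∂h/∂y = (362.13 − 361.97) / (5708073 − 5707858) = +0.0007442
|∇h| = √(0.007087² + 0.0007442²) = 0.007126
Seepage velocity v = K·i/n = 220.0 × 0.007126 / 0.28 = 5.599 m/day.

5.6 m/day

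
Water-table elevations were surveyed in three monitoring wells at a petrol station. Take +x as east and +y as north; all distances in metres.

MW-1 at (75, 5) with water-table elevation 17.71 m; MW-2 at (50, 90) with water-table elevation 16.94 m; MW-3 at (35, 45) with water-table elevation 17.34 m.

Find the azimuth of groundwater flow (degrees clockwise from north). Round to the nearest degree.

Differences from MW-1: to MW-2 (Δx, Δy, Δh) = (-25, 85, -0.77); to MW-3 = (-40, 40, -0.37).
Determinant of the coordinate differences = (-25)·40 − (-40)·85 = 2400.
∂h/∂x = [(-0.77)·40 − (-0.37)·85] / 2400 = +0.0002708
∂h/∂y = [(-25)·(-0.37) − (-40)·(-0.77)] / 2400 = -0.008979
Flow direction (−∇h) has components (-0.0002708 E, +0.008979 N).
Azimuth = atan2(E, N) = atan2(-0.0002708, +0.008979) = 358.3° ≈ 358°.

358°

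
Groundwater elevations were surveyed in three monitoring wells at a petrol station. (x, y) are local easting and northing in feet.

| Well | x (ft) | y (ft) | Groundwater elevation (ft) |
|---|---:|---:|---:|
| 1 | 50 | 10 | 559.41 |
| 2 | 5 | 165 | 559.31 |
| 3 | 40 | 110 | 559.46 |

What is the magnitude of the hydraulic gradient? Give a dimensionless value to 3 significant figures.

Differences from 1: to 2 (Δx, Δy, Δh) = (-45, 155, -0.10); to 3 = (-10, 100, +0.05).
Solve a·Δx + b·Δy = Δh: det = (-45)·100 − (-10)·155 = -2950.
∂h/∂x = [(-0.10)·100 − (+0.05)·155] / -2950 = +0.006017
∂h/∂y = [(-45)·(+0.05) − (-10)·(-0.10)] / -2950 = +0.001102
|∇h| = √(0.006017² + 0.001102²) = 0.006117

0.00612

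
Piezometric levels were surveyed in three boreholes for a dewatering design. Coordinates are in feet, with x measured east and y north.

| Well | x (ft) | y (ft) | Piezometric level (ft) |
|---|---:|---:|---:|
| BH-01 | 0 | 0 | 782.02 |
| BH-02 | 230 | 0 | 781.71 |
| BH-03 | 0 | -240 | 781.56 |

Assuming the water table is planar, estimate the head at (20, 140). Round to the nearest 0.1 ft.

∂h/∂x = (781.71 − 782.02) / (230 − 0) = -0.001348
∂h/∂y = (781.56 − 782.02) / (-240 − 0) = +0.001917
h(20, 140) = 782.02 + (-0.001348)·(20) + (+0.001917)·(140) = 782.02 -0.027 +0.268 = 782.261 ft.

782.3 ft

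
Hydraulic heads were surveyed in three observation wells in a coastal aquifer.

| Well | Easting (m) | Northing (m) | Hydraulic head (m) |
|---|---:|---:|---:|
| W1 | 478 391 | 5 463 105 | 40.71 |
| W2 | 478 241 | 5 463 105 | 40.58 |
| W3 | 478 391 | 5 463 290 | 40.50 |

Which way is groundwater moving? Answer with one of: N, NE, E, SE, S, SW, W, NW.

∂h/∂x = (40.58 − 40.71) / (478241 − 478391) = +0.0008667
∂h/∂y = (40.50 − 40.71) / (5463290 − 5463105) = -0.001135
Flow = −∇h = (-0.0008667 east, +0.001135 north), which points northwest.

NW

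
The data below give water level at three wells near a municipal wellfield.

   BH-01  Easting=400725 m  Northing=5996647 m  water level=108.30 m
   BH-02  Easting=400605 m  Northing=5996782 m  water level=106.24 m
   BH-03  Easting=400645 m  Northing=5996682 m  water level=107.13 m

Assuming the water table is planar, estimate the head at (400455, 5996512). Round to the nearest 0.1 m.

With h = a·x + b·y + c and BH-01 as origin, the differences give:
  (-120)·a + 135·b = -2.06
  (-80)·a + 35·b = -1.17
Eliminate b (×35 and ×135, subtract): 6600·a = 85.850 → a = ∂h/∂x = +0.01301
Back-substitute: b = ∂h/∂y = -0.003697.
h(400455, 5996512) = 108.30 + (+0.01301)·(-270) + (-0.003697)·(-135) = 108.30 -3.512 +0.499 = 105.287 m.

105.3 m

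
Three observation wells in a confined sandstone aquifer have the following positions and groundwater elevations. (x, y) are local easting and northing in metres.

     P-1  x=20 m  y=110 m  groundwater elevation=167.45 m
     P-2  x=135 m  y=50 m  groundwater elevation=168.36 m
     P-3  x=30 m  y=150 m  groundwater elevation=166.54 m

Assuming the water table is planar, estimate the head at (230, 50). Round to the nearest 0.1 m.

168.0 m

With h = a·x + b·y + c and P-1 as origin, the differences give:
  115·a + (-60)·b = +0.91
  10·a + 40·b = -0.91
Eliminate b (×40 and ×(-60), subtract): 5200·a = -18.200 → a = ∂h/∂x = -0.003500
Back-substitute: b = ∂h/∂y = -0.02187.
h(230, 50) = 167.45 + (-0.003500)·(210) + (-0.02187)·(-60) = 167.45 -0.735 +1.312 = 168.028 m.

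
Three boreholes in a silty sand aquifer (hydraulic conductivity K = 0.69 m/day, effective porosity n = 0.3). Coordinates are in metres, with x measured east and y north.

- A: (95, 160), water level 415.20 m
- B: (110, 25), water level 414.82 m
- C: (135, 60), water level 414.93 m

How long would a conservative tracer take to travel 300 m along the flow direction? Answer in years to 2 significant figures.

120 years

Taking A as reference: B−A = (15, -135, -0.38); C−A = (40, -100, -0.27).
Solve a·Δx + b·Δy = Δh: det = 15·(-100) − 40·(-135) = 3900.
∂h/∂x = [(-0.38)·(-100) − (-0.27)·(-135)] / 3900 = +0.0003974
∂h/∂y = [15·(-0.27) − 40·(-0.38)] / 3900 = +0.002859
|∇h| = √(0.0003974² + 0.002859²) = 0.002886
Seepage velocity v = K·i/n = 0.69 × 0.002886 / 0.3 = 0.006638 m/day.
t = 300 / 0.006638 = 4.519e+04 days = 124 years.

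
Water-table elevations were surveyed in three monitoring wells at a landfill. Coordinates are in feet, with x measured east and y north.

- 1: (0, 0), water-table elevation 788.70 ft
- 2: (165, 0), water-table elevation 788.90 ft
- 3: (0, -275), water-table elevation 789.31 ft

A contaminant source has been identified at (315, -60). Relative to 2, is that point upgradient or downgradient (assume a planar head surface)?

∂h/∂x = (788.90 − 788.70) / (165 − 0) = +0.001212
∂h/∂y = (789.31 − 788.70) / (-275 − 0) = -0.002218
Head at (315, -60) = 788.70 + (+0.001212)·(315) + (-0.002218)·(-60) = 789.21 ft.
That is higher than the 788.90 ft at 2, so the point is upgradient.

upgradient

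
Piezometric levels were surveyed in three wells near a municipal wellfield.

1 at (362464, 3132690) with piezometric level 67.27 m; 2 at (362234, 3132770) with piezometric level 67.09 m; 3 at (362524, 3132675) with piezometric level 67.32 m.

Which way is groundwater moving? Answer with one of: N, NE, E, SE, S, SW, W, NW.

Differences from 1: to 2 (Δx, Δy, Δh) = (-230, 80, -0.18); to 3 = (60, -15, +0.05).
Solve a·Δx + b·Δy = Δh: det = (-230)·(-15) − 60·80 = -1350.
∂h/∂x = [(-0.18)·(-15) − (+0.05)·80] / -1350 = +0.0009630
∂h/∂y = [(-230)·(+0.05) − 60·(-0.18)] / -1350 = +0.0005185
Flow = −∇h = (-0.0009630 east, -0.0005185 north), which points southwest.

SW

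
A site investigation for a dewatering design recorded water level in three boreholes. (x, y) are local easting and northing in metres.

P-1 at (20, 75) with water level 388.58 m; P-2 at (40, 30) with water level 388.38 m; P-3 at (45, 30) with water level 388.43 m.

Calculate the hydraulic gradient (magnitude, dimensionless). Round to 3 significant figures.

0.0134

With h = a·x + b·y + c and P-1 as origin, the differences give:
  20·a + (-45)·b = -0.20
  25·a + (-45)·b = -0.15
Eliminate b (×(-45) and ×(-45), subtract): 225·a = 2.250 → a = ∂h/∂x = +0.01000
Back-substitute: b = ∂h/∂y = +0.008889.
|∇h| = √(0.01000² + 0.008889²) = 0.01338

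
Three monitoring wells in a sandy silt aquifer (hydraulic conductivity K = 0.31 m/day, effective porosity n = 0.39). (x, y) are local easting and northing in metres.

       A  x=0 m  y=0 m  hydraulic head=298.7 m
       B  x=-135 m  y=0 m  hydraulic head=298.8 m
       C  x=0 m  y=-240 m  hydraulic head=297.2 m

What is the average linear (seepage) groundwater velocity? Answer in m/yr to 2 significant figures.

1.8 m/yr

∂h/∂x = (298.8 − 298.7) / (-135 − 0) = -0.0007407
∂h/∂y = (297.2 − 298.7) / (-240 − 0) = +0.006250
|∇h| = √(-0.0007407² + 0.006250²) = 0.006294
Seepage velocity v = K·i/n = 0.31 × 0.006294 / 0.39 = 0.005003 m/day = 1.827 m/yr.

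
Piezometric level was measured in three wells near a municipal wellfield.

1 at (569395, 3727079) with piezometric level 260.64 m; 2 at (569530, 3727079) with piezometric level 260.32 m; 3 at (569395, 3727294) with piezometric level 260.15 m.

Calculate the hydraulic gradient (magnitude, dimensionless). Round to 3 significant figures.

∂h/∂x = (260.32 − 260.64) / (569530 − 569395) = -0.002370
∂h/∂y = (260.15 − 260.64) / (3727294 − 3727079) = -0.002279
|∇h| = √(-0.002370² + -0.002279²) = 0.003288

0.00329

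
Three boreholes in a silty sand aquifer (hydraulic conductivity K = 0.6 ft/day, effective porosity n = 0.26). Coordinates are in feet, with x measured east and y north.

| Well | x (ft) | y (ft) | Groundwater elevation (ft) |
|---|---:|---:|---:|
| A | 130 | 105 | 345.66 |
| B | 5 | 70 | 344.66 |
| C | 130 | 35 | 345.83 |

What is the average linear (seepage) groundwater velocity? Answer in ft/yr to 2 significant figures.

7.6 ft/yr

Taking A as reference: B−A = (-125, -35, -1.00); C−A = (0, -70, +0.17).
Determinant of the coordinate differences = (-125)·(-70) − 0·(-35) = 8750.
∂h/∂x = [(-1.00)·(-70) − (+0.17)·(-35)] / 8750 = +0.008680
∂h/∂y = [(-125)·(+0.17) − 0·(-1.00)] / 8750 = -0.002429
|∇h| = √(0.008680² + -0.002429²) = 0.009013
Seepage velocity v = K·i/n = 0.6 × 0.009013 / 0.26 = 0.0208 ft/day = 7.597 ft/yr.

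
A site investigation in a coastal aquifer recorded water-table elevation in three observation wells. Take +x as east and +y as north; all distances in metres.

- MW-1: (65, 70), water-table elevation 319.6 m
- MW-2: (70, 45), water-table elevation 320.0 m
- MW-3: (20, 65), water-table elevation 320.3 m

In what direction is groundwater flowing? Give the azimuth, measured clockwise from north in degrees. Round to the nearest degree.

036°

Differences from MW-1: to MW-2 (Δx, Δy, Δh) = (5, -25, +0.4); to MW-3 = (-45, -5, +0.7).
Determinant of the coordinate differences = 5·(-5) − (-45)·(-25) = -1150.
∂h/∂x = [(+0.4)·(-5) − (+0.7)·(-25)] / -1150 = -0.01348
∂h/∂y = [5·(+0.7) − (-45)·(+0.4)] / -1150 = -0.01870
Flow direction (−∇h) has components (+0.01348 E, +0.01870 N).
Azimuth = atan2(E, N) = atan2(+0.01348, +0.01870) = 35.8° ≈ 036°.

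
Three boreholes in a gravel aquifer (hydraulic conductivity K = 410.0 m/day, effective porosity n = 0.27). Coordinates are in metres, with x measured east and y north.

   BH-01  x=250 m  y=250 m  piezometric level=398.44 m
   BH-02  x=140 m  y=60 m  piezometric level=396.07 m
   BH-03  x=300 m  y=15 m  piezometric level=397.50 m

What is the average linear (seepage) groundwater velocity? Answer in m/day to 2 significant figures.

Three-point gradient (reference BH-01): Δ to BH-02 = (-110, -190, -2.37), Δ to BH-03 = (50, -235, -0.94).
∂h/∂x = +0.01070, ∂h/∂y = +0.006277 (det = 35350).
|∇h| = √(0.01070² + 0.006277²) = 0.01241
Seepage velocity v = K·i/n = 410.0 × 0.01241 / 0.27 = 18.84 m/day.

19 m/day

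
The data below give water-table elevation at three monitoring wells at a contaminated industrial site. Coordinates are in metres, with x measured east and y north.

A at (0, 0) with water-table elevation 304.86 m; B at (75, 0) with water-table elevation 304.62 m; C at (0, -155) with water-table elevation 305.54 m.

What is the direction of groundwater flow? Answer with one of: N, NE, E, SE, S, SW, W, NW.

∂h/∂x = (304.62 − 304.86) / (75 − 0) = -0.003200
∂h/∂y = (305.54 − 304.86) / (-155 − 0) = -0.004387
Flow = −∇h = (+0.003200 east, +0.004387 north), which points northeast.

NE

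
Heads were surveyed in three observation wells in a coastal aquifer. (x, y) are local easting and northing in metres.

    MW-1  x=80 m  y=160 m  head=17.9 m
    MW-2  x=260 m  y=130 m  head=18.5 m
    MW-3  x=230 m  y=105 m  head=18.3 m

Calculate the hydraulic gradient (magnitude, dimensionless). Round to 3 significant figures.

Differences from MW-1: to MW-2 (Δx, Δy, Δh) = (180, -30, +0.6); to MW-3 = (150, -55, +0.4).
Solve a·Δx + b·Δy = Δh: det = 180·(-55) − 150·(-30) = -5400.
∂h/∂x = [(+0.6)·(-55) − (+0.4)·(-30)] / -5400 = +0.003889
∂h/∂y = [180·(+0.4) − 150·(+0.6)] / -5400 = +0.003333
|∇h| = √(0.003889² + 0.003333²) = 0.005122

0.00512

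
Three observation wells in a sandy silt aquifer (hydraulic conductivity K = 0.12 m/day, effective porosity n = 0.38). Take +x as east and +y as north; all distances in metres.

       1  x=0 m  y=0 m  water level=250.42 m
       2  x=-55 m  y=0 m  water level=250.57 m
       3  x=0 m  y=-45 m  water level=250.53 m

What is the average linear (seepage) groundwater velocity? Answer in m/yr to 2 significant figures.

0.42 m/yr

∂h/∂x = (250.57 − 250.42) / (-55 − 0) = -0.002727
∂h/∂y = (250.53 − 250.42) / (-45 − 0) = -0.002444
|∇h| = √(-0.002727² + -0.002444²) = 0.003662
Seepage velocity v = K·i/n = 0.12 × 0.003662 / 0.38 = 0.001156 m/day = 0.4222 m/yr.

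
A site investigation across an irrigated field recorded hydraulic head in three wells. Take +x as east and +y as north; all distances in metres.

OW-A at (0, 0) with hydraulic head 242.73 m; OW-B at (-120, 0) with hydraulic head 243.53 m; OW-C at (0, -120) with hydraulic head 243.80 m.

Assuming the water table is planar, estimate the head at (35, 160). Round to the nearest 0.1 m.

∂h/∂x = (243.53 − 242.73) / (-120 − 0) = -0.006667
∂h/∂y = (243.80 − 242.73) / (-120 − 0) = -0.008917
h(35, 160) = 242.73 + (-0.006667)·(35) + (-0.008917)·(160) = 242.73 -0.233 -1.427 = 241.070 m.

241.1 m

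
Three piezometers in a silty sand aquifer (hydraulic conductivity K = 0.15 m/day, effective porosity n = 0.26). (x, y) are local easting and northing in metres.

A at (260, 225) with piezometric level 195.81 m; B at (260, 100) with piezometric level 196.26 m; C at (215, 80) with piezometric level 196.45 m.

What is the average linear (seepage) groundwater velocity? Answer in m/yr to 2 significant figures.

0.94 m/yr

With h = a·x + b·y + c and A as origin, the differences give:
  0·a + (-125)·b = +0.45
  (-45)·a + (-145)·b = +0.64
Eliminate b (×(-145) and ×(-125), subtract): -5625·a = 14.750 → a = ∂h/∂x = -0.002622
Back-substitute: b = ∂h/∂y = -0.003600.
|∇h| = √(-0.002622² + -0.003600²) = 0.004454
Seepage velocity v = K·i/n = 0.15 × 0.004454 / 0.26 = 0.00257 m/day = 0.9387 m/yr.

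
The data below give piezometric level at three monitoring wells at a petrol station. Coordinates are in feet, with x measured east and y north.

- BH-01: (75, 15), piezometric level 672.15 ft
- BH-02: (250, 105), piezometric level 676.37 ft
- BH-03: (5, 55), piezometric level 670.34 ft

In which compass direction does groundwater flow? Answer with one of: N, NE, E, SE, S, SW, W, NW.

W

Taking BH-01 as reference: BH-02−BH-01 = (175, 90, +4.22); BH-03−BH-01 = (-70, 40, -1.81).
Solve a·Δx + b·Δy = Δh: det = 175·40 − (-70)·90 = 13300.
∂h/∂x = [(+4.22)·40 − (-1.81)·90] / 13300 = +0.02494
∂h/∂y = [175·(-1.81) − (-70)·(+4.22)] / 13300 = -0.001605
Flow = −∇h = (-0.02494 east, +0.001605 north), which points west.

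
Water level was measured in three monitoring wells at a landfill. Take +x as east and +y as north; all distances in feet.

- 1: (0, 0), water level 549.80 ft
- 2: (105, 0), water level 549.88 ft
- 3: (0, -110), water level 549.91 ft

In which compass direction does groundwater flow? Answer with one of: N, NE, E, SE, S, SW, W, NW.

∂h/∂x = (549.88 − 549.80) / (105 − 0) = +0.0007619
∂h/∂y = (549.91 − 549.80) / (-110 − 0) = -0.001000
Flow = −∇h = (-0.0007619 east, +0.001000 north), which points northwest.

NW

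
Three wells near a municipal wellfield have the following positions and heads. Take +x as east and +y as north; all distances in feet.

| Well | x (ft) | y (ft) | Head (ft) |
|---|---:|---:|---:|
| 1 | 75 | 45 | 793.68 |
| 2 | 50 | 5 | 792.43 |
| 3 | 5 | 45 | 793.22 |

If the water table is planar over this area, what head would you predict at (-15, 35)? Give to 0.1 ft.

Three-point gradient (reference 1): Δ to 2 = (-25, -40, -1.25), Δ to 3 = (-70, 0, -0.46).
∂h/∂x = +0.006571, ∂h/∂y = +0.02714 (det = -2800).
h(-15, 35) = 793.68 + (+0.006571)·(-90) + (+0.02714)·(-10) = 793.68 -0.591 -0.271 = 792.817 ft.

792.8 ft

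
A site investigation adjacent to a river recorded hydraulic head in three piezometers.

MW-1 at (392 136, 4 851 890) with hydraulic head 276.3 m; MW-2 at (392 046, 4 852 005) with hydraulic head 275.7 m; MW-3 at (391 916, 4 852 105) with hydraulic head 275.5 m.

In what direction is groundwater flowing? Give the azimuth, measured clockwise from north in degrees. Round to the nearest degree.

032°

Differences from MW-1: to MW-2 (Δx, Δy, Δh) = (-90, 115, -0.6); to MW-3 = (-220, 215, -0.8).
Solve a·Δx + b·Δy = Δh: det = (-90)·215 − (-220)·115 = 5950.
∂h/∂x = [(-0.6)·215 − (-0.8)·115] / 5950 = -0.006218
∂h/∂y = [(-90)·(-0.8) − (-220)·(-0.6)] / 5950 = -0.01008
Flow direction (−∇h) has components (+0.006218 E, +0.01008 N).
Azimuth = atan2(E, N) = atan2(+0.006218, +0.01008) = 31.7° ≈ 032°.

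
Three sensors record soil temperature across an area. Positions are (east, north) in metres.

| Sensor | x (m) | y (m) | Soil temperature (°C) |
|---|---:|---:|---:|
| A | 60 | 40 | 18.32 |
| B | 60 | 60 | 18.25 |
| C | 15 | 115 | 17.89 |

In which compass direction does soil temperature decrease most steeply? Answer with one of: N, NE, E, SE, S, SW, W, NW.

NW

With T = a·x + b·y + c and A as origin, the differences give:
  0·a + 20·b = -0.07
  (-45)·a + 75·b = -0.43
Eliminate b (×75 and ×20, subtract): 900·a = 3.350 → a = ∂T/∂x = +0.003722
Back-substitute: b = ∂T/∂y = -0.003500.
Steepest decrease is along −∇f = (-0.003722 E, +0.003500 N) → northwest.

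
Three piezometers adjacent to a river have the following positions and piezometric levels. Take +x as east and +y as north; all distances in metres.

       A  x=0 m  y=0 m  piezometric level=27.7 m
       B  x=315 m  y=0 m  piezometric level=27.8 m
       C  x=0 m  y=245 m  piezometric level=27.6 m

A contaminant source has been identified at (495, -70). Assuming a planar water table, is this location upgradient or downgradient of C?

∂h/∂x = (27.8 − 27.7) / (315 − 0) = +0.0003175
∂h/∂y = (27.6 − 27.7) / (245 − 0) = -0.0004082
Head at (495, -70) = 27.7 + (+0.0003175)·(495) + (-0.0004082)·(-70) = 27.89 m.
That is higher than the 27.6 m at C, so the point is upgradient.

upgradient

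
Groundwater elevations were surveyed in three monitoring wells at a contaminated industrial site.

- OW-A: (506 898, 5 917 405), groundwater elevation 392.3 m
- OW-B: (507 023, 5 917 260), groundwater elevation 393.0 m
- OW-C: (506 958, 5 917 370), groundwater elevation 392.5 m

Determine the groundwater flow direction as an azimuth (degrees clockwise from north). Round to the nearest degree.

345°

Taking OW-A as reference: OW-B−OW-A = (125, -145, +0.7); OW-C−OW-A = (60, -35, +0.2).
Solve a·Δx + b·Δy = Δh: det = 125·(-35) − 60·(-145) = 4325.
∂h/∂x = [(+0.7)·(-35) − (+0.2)·(-145)] / 4325 = +0.001040
∂h/∂y = [125·(+0.2) − 60·(+0.7)] / 4325 = -0.003931
Flow direction (−∇h) has components (-0.001040 E, +0.003931 N).
Azimuth = atan2(E, N) = atan2(-0.001040, +0.003931) = 345.2° ≈ 345°.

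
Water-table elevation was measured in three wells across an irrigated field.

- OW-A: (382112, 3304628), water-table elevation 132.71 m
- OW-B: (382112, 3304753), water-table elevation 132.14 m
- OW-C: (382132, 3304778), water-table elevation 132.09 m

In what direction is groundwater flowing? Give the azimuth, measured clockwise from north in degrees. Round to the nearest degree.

Differences from OW-A: to OW-B (Δx, Δy, Δh) = (0, 125, -0.57); to OW-C = (20, 150, -0.62).
Solve a·Δx + b·Δy = Δh: det = 0·150 − 20·125 = -2500.
∂h/∂x = [(-0.57)·150 − (-0.62)·125] / -2500 = +0.003200
∂h/∂y = [0·(-0.62) − 20·(-0.57)] / -2500 = -0.004560
Flow direction (−∇h) has components (-0.003200 E, +0.004560 N).
Azimuth = atan2(E, N) = atan2(-0.003200, +0.004560) = 324.9° ≈ 325°.

325°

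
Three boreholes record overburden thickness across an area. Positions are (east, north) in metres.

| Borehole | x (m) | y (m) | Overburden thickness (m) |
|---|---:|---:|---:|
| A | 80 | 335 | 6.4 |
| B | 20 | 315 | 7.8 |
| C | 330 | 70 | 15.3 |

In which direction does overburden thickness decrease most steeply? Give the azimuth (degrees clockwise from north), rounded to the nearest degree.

012°

Taking A as reference: B−A = (-60, -20, +1.4); C−A = (250, -265, +8.9).
Solve a·Δx + b·Δy = Δd: det = (-60)·(-265) − 250·(-20) = 20900.
∂d/∂x = [(+1.4)·(-265) − (+8.9)·(-20)] / 20900 = -0.009234
∂d/∂y = [(-60)·(+8.9) − 250·(+1.4)] / 20900 = -0.04230
Steepest decrease is along −∇f: components (+0.009234 E, +0.04230 N).
Azimuth = atan2(+0.009234, +0.04230) = 12.3° ≈ 012°.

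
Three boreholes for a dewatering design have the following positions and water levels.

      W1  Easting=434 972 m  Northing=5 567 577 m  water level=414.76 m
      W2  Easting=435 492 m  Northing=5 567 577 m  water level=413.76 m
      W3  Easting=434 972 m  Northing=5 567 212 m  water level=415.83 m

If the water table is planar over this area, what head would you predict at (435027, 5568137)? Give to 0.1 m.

∂h/∂x = (413.76 − 414.76) / (435492 − 434972) = -0.001923
∂h/∂y = (415.83 − 414.76) / (5567212 − 5567577) = -0.002932
h(435027, 5568137) = 414.76 + (-0.001923)·(55) + (-0.002932)·(560) = 414.76 -0.106 -1.642 = 413.013 m.

413.0 m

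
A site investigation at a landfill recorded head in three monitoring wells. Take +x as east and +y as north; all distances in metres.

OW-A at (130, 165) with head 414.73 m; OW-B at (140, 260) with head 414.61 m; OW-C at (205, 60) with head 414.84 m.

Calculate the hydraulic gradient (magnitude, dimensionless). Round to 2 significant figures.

0.0013

With h = a·x + b·y + c and OW-A as origin, the differences give:
  10·a + 95·b = -0.12
  75·a + (-105)·b = +0.11
Eliminate b (×(-105) and ×95, subtract): -8175·a = 2.150 → a = ∂h/∂x = -0.0002630
Back-substitute: b = ∂h/∂y = -0.001235.
|∇h| = √(-0.0002630² + -0.001235²) = 0.001263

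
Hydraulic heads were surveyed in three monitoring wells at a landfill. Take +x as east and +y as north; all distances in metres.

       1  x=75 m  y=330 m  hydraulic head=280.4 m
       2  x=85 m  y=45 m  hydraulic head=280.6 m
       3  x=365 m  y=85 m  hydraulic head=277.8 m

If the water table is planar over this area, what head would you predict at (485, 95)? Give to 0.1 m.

276.6 m

Differences from 1: to 2 (Δx, Δy, Δh) = (10, -285, +0.2); to 3 = (290, -245, -2.6).
Determinant of the coordinate differences = 10·(-245) − 290·(-285) = 80200.
∂h/∂x = [(+0.2)·(-245) − (-2.6)·(-285)] / 80200 = -0.009850
∂h/∂y = [10·(-2.6) − 290·(+0.2)] / 80200 = -0.001047
h(485, 95) = 280.4 + (-0.009850)·(410) + (-0.001047)·(-235) = 280.4 -4.039 +0.246 = 276.607 m.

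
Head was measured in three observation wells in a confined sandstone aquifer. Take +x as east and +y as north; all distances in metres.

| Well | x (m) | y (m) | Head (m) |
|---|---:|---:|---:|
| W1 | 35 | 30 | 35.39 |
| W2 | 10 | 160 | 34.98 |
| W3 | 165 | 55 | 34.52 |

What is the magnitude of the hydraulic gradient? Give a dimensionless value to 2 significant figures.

With h = a·x + b·y + c and W1 as origin, the differences give:
  (-25)·a + 130·b = -0.41
  130·a + 25·b = -0.87
Eliminate b (×25 and ×130, subtract): -17525·a = 102.850 → a = ∂h/∂x = -0.005869
Back-substitute: b = ∂h/∂y = -0.004282.
|∇h| = √(-0.005869² + -0.004282²) = 0.007265

0.0073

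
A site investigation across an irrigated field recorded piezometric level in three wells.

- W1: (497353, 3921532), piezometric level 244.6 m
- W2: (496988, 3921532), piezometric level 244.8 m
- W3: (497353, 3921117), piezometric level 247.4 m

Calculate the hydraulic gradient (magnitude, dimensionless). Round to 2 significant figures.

∂h/∂x = (244.8 − 244.6) / (496988 − 497353) = -0.0005479
∂h/∂y = (247.4 − 244.6) / (3921117 − 3921532) = -0.006747
|∇h| = √(-0.0005479² + -0.006747²) = 0.006769

0.0068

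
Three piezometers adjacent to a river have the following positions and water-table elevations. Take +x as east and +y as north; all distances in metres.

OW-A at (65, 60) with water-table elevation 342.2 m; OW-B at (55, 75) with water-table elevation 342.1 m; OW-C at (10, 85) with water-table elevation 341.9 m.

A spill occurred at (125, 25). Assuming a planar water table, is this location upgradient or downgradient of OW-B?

upgradient

Taking OW-A as reference: OW-B−OW-A = (-10, 15, -0.1); OW-C−OW-A = (-55, 25, -0.3).
Determinant of the coordinate differences = (-10)·25 − (-55)·15 = 575.
∂h/∂x = [(-0.1)·25 − (-0.3)·15] / 575 = +0.003478
∂h/∂y = [(-10)·(-0.3) − (-55)·(-0.1)] / 575 = -0.004348
Head at (125, 25) = 342.2 + (+0.003478)·(60) + (-0.004348)·(-35) = 342.56 m.
That is higher than the 342.1 m at OW-B, so the point is upgradient.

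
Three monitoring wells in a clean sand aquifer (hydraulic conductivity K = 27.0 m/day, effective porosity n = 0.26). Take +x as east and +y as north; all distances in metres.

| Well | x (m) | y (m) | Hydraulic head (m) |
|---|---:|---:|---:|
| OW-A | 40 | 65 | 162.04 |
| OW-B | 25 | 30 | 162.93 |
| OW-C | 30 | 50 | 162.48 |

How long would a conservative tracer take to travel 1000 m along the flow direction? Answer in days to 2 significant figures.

Taking OW-A as reference: OW-B−OW-A = (-15, -35, +0.89); OW-C−OW-A = (-10, -15, +0.44).
Solve a·Δx + b·Δy = Δh: det = (-15)·(-15) − (-10)·(-35) = -125.
∂h/∂x = [(+0.89)·(-15) − (+0.44)·(-35)] / -125 = -0.01640
∂h/∂y = [(-15)·(+0.44) − (-10)·(+0.89)] / -125 = -0.01840
|∇h| = √(-0.01640² + -0.01840²) = 0.02465
Seepage velocity v = K·i/n = 27.0 × 0.02465 / 0.26 = 2.56 m/day.
t = 1000 / 2.56 = 390.6 days.

390 days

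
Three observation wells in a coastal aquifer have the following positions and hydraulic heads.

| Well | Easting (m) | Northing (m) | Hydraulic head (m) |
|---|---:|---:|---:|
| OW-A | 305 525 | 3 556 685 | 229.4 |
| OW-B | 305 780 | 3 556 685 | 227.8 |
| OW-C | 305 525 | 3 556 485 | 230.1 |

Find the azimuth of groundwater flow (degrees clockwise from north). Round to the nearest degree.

061°

∂h/∂x = (227.8 − 229.4) / (305780 − 305525) = -0.006275
∂h/∂y = (230.1 − 229.4) / (3556485 − 3556685) = -0.003500
Flow direction (−∇h) has components (+0.006275 E, +0.003500 N).
Azimuth = atan2(E, N) = atan2(+0.006275, +0.003500) = 60.8° ≈ 061°.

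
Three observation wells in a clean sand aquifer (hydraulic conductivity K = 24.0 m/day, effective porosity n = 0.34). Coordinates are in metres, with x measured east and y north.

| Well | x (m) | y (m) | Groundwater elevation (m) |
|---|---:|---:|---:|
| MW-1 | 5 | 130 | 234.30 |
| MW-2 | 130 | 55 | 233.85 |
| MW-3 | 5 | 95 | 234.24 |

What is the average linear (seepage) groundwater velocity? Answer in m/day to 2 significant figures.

0.22 m/day

With h = a·x + b·y + c and MW-1 as origin, the differences give:
  125·a + (-75)·b = -0.45
  0·a + (-35)·b = -0.06
Eliminate b (×(-35) and ×(-75), subtract): -4375·a = 11.250 → a = ∂h/∂x = -0.002571
Back-substitute: b = ∂h/∂y = +0.001714.
|∇h| = √(-0.002571² + 0.001714²) = 0.00309
Seepage velocity v = K·i/n = 24.0 × 0.00309 / 0.34 = 0.2181 m/day.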